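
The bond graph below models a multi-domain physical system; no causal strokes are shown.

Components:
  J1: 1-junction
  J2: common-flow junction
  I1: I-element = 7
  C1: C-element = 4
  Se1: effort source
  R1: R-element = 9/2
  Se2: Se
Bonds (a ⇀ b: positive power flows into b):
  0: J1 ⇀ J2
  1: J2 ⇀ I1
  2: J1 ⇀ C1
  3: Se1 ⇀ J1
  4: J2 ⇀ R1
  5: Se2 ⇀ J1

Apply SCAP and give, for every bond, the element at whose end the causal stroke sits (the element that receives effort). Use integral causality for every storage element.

bond 0 stroke→J2
bond 1 stroke→I1
bond 2 stroke→J1
bond 3 stroke→J1
bond 4 stroke→J2
bond 5 stroke→J1

bond 3 stroke→J1  (Se1: effort source, stroke at far end)
bond 5 stroke→J1  (Se2: effort source, stroke at far end)
bond 1 stroke→I1  (prefer integral on I1)
bond 0 stroke→J2  (J2 flow already set via bond 1)
bond 4 stroke→J2  (common-f at J2 fixed by 1)
bond 2 stroke→J1  (J1 flow already set via bond 0)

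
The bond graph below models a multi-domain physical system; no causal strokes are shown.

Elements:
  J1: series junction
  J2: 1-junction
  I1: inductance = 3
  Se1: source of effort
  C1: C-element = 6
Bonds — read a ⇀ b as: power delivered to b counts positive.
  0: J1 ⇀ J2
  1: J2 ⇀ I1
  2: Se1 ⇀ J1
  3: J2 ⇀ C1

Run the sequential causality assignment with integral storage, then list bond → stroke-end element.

#2 →J1  (Se1: effort source, stroke at far end)
#0 →J2  (closing 1-jn rule on J1)
#1 →I1  (I1: I, integral causality)
#3 →J2  (J2: bond 1 brought flow, rest push out)

b0 stroke→J2
b1 stroke→I1
b2 stroke→J1
b3 stroke→J2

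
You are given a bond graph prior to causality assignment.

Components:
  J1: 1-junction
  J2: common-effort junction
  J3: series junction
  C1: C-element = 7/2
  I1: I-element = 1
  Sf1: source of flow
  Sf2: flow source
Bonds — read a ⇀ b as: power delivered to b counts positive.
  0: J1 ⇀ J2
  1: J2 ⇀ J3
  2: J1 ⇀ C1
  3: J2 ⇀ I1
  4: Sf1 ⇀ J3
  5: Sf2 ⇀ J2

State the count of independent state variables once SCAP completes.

2  (C1, I1 all integral)

#4 stroke at Sf1  (Sf1 (Sf) sets flow on bond)
#5 stroke at Sf2  (Sf2 (Sf) sets flow on bond)
#1 stroke at J3  (J3: bond 4 brought flow, rest push out)
#2 stroke at J1  (C1 integral (e out))
#0 stroke at J2  (closing 1-jn rule on J1)
#3 stroke at I1  (0-jn J2 has e-setter on 0)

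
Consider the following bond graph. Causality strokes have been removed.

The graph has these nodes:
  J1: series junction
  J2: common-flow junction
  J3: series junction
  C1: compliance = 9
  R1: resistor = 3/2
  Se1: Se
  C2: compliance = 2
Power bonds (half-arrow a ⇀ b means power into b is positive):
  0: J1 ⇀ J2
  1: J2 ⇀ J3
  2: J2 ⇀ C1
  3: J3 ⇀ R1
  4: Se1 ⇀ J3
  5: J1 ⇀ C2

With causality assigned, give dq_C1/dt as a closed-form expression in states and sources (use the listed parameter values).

dq_C1/dt = 2*E_Se1/3 - 2*q_C1/27 - q_C2/3

β4 |J3  (Se1 (Se) sets effort on bond)
β2 |J2  (C1 outputs effort q/C1)
β5 |J1  (C2 integral (e out))
β0 |J2  (J1 needs exactly one f-in)
β1 |J3  (only one flow-in slot at J2)
β3 |R1  (J3 needs exactly one f-in)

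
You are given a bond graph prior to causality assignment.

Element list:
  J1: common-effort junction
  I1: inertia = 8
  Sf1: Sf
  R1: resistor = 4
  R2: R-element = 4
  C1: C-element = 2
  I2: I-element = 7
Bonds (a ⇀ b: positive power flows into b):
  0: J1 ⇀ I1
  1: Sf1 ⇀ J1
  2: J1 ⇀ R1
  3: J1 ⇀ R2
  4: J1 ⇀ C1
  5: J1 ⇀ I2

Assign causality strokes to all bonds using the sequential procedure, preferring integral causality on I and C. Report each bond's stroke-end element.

b1 →Sf1  (Sf1 (Sf) sets flow on bond)
b0 →I1  (I1 outputs flow p/I1)
b4 →J1  (C1 integral (e out))
b2 →R1  (0-jn J1 has e-setter on 4)
b3 →R2  (J1: bond 4 brought effort, rest push out)
b5 →I2  (J1 effort already set via bond 4)

bond 0 |I1
bond 1 |Sf1
bond 2 |R1
bond 3 |R2
bond 4 |J1
bond 5 |I2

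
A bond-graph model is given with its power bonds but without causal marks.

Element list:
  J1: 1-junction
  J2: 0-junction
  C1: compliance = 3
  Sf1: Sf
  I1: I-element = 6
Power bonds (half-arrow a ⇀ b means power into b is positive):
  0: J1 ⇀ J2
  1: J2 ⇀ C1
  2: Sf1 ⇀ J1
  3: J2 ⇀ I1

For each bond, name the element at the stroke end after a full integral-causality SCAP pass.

β0 stroke→J1
β1 stroke→J2
β2 stroke→Sf1
β3 stroke→I1

bond 2 →Sf1  (Sf1 (Sf) sets flow on bond)
bond 0 →J1  (1-jn J1 has f-setter on 2)
bond 1 →J2  (C1 integral (e out))
bond 3 →I1  (0-jn J2 has e-setter on 1)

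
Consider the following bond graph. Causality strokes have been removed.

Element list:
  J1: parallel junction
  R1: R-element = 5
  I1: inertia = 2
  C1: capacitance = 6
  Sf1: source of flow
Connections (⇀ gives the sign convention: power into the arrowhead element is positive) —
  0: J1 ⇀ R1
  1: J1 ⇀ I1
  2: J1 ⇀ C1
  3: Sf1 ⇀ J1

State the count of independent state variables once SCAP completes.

2  (C1, I1 all integral)

#3 →Sf1  (Sf1: flow source, stroke at near end)
#1 →I1  (prefer integral on I1)
#2 →J1  (prefer integral on C1)
#0 →R1  (J1 effort already set via bond 2)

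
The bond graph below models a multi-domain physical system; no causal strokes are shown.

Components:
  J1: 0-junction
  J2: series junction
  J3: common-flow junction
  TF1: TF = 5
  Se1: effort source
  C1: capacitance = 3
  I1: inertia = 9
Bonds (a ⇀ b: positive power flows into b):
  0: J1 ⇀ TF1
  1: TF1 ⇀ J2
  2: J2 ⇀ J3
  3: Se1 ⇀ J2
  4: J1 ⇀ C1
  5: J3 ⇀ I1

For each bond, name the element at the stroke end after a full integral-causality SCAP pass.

β0 stroke at TF1
β1 stroke at J2
β2 stroke at J3
β3 stroke at J2
β4 stroke at J1
β5 stroke at I1

bond 3 stroke at J2  (Se1 fixes effort; stroke away)
bond 4 stroke at J1  (prefer integral on C1)
bond 0 stroke at TF1  (J1 effort already set via bond 4)
bond 1 stroke at J2  (TF TF1: opposite of bond 0)
bond 2 stroke at J3  (closing 1-jn rule on J2)
bond 5 stroke at I1  (only one flow-in slot at J3)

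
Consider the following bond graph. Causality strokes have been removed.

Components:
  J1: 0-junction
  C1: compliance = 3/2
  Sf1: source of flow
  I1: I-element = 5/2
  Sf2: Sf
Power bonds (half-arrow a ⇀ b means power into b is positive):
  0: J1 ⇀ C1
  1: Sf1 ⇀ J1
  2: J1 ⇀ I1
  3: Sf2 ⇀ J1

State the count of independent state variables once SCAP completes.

β1 stroke at Sf1  (Sf1: flow source, stroke at near end)
β3 stroke at Sf2  (Sf2 fixes flow; stroke at Sf2)
β0 stroke at J1  (C1 integral (e out))
β2 stroke at I1  (J1 effort already set via bond 0)

2  (C1, I1 all integral)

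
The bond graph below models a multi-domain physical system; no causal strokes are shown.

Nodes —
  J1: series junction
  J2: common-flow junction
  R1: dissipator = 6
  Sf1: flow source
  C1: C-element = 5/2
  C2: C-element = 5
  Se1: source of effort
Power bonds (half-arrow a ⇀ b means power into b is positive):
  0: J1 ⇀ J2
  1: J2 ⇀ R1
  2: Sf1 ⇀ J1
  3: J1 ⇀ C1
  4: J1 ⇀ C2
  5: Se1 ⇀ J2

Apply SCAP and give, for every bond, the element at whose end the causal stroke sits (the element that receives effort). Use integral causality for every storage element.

bond 2 stroke→Sf1  (source Sf1 imposes f)
bond 5 stroke→J2  (source Se1 imposes e)
bond 0 stroke→J1  (common-f at J1 fixed by 2)
bond 3 stroke→J1  (J1: bond 2 brought flow, rest push out)
bond 4 stroke→J1  (common-f at J1 fixed by 2)
bond 1 stroke→J2  (common-f at J2 fixed by 0)

b0 stroke→J1
b1 stroke→J2
b2 stroke→Sf1
b3 stroke→J1
b4 stroke→J1
b5 stroke→J2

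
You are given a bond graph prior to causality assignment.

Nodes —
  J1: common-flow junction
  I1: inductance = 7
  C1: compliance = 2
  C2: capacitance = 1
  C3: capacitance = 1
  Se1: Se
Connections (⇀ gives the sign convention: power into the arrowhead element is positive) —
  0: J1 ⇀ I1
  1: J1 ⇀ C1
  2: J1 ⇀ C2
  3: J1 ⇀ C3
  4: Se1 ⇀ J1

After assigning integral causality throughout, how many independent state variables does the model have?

4  (C1, C2, C3, I1 all integral)

b4 stroke at J1  (Se1 (Se) sets effort on bond)
b0 stroke at I1  (I1 integral (f out))
b1 stroke at J1  (1-jn J1 has f-setter on 0)
b2 stroke at J1  (common-f at J1 fixed by 0)
b3 stroke at J1  (J1: bond 0 brought flow, rest push out)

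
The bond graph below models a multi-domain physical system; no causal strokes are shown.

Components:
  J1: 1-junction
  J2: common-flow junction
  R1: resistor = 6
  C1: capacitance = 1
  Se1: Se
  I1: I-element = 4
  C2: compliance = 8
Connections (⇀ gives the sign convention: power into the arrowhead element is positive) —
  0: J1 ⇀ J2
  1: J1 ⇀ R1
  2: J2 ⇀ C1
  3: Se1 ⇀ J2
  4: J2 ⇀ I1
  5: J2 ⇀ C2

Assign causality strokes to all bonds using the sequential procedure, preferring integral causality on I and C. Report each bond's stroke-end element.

bond 0 stroke→J2
bond 1 stroke→J1
bond 2 stroke→J2
bond 3 stroke→J2
bond 4 stroke→I1
bond 5 stroke→J2

b3 stroke at J2  (Se1 (Se) sets effort on bond)
b2 stroke at J2  (C1 integral (e out))
b4 stroke at I1  (I1 integral (f out))
b0 stroke at J2  (J2 flow already set via bond 4)
b5 stroke at J2  (J2: bond 4 brought flow, rest push out)
b1 stroke at J1  (1-jn J1 has f-setter on 0)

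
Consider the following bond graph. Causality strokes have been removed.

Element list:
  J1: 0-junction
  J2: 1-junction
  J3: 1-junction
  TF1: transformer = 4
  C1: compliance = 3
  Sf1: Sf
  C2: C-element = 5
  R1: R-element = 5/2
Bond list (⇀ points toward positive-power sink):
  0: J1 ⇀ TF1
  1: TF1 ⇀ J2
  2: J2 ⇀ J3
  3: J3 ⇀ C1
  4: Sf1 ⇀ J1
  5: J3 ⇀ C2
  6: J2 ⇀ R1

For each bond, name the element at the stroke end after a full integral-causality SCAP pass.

β0 stroke→J1
β1 stroke→TF1
β2 stroke→J2
β3 stroke→J3
β4 stroke→Sf1
β5 stroke→J3
β6 stroke→J2

#4 stroke at Sf1  (Sf1 fixes flow; stroke at Sf1)
#0 stroke at J1  (only one effort-in slot at J1)
#1 stroke at TF1  (TF TF1: opposite of bond 0)
#2 stroke at J2  (1-jn J2 has f-setter on 1)
#6 stroke at J2  (1-jn J2 has f-setter on 1)
#3 stroke at J3  (common-f at J3 fixed by 2)
#5 stroke at J3  (J3: bond 2 brought flow, rest push out)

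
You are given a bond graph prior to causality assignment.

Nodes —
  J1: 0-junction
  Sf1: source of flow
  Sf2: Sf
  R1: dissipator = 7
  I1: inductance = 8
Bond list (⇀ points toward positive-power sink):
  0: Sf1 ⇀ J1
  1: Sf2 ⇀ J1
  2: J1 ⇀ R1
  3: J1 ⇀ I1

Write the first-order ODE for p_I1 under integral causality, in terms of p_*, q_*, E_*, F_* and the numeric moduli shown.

dp_I1/dt = 7*F_Sf1 + 7*F_Sf2 - 7*p_I1/8

b0 →Sf1  (Sf1 (Sf) sets flow on bond)
b1 →Sf2  (Sf2: flow source, stroke at near end)
b3 →I1  (I1 outputs flow p/I1)
b2 →J1  (closing 0-jn rule on J1)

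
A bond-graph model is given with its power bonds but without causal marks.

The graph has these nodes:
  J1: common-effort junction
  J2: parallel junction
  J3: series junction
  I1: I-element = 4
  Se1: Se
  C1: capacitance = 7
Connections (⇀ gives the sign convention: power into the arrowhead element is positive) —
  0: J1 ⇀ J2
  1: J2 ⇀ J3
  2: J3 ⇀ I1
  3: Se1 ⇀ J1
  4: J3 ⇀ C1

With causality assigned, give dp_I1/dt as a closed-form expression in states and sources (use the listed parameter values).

#3 →J1  (source Se1 imposes e)
#0 →J2  (common-e at J1 fixed by 3)
#1 →J3  (J2 effort already set via bond 0)
#2 →I1  (I1 integral (f out))
#4 →J3  (J3: bond 2 brought flow, rest push out)

dp_I1/dt = E_Se1 - q_C1/7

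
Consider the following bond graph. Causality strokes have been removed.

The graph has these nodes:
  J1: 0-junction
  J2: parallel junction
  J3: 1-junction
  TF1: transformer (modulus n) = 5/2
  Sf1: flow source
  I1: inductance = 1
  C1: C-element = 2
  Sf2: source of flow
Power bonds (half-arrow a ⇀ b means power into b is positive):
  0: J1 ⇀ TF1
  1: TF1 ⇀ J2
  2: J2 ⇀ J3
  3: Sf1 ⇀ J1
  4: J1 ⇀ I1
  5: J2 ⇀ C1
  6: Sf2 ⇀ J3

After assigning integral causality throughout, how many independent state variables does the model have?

2  (C1, I1 all integral)

bond 3 →Sf1  (source Sf1 imposes f)
bond 6 →Sf2  (Sf2: flow source, stroke at near end)
bond 2 →J3  (J3 flow already set via bond 6)
bond 4 →I1  (prefer integral on I1)
bond 0 →J1  (only one effort-in slot at J1)
bond 1 →TF1  (TF1: transformer flips bond 0)
bond 5 →J2  (J2: last free bond brings effort in)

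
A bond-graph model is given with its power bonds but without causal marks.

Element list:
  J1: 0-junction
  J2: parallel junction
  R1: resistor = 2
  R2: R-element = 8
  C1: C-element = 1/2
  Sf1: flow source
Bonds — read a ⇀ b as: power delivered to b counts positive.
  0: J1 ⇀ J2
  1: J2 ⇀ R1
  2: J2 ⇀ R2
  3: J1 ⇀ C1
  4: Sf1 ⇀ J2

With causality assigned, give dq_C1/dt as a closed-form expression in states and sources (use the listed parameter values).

dq_C1/dt = F_Sf1 - 5*q_C1/4

bond 4 stroke at Sf1  (Sf1: flow source, stroke at near end)
bond 3 stroke at J1  (C1 outputs effort q/C1)
bond 0 stroke at J2  (J1: bond 3 brought effort, rest push out)
bond 1 stroke at R1  (J2: bond 0 brought effort, rest push out)
bond 2 stroke at R2  (0-jn J2 has e-setter on 0)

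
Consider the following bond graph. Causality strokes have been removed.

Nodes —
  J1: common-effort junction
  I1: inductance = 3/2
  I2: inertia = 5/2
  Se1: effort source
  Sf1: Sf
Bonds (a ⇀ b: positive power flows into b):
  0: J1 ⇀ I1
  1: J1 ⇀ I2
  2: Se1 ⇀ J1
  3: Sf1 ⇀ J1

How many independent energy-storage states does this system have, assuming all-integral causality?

β2 stroke→J1  (Se1 (Se) sets effort on bond)
β3 stroke→Sf1  (Sf1 fixes flow; stroke at Sf1)
β0 stroke→I1  (J1: bond 2 brought effort, rest push out)
β1 stroke→I2  (J1: bond 2 brought effort, rest push out)

2  (I1, I2 all integral)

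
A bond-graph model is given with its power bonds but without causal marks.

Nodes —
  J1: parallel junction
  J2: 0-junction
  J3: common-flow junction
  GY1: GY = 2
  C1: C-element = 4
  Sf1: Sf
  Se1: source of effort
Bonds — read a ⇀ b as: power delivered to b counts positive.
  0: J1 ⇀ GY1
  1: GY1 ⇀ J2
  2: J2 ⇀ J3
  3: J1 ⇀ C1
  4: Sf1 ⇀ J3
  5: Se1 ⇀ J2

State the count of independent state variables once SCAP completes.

1  (C1 all integral)

bond 4 stroke→Sf1  (Sf1 (Sf) sets flow on bond)
bond 5 stroke→J2  (Se1: effort source, stroke at far end)
bond 1 stroke→GY1  (J2: bond 5 brought effort, rest push out)
bond 2 stroke→J3  (J2 effort already set via bond 5)
bond 0 stroke→GY1  (GY1 both-in/both-out from 1)
bond 3 stroke→J1  (J1: last free bond brings effort in)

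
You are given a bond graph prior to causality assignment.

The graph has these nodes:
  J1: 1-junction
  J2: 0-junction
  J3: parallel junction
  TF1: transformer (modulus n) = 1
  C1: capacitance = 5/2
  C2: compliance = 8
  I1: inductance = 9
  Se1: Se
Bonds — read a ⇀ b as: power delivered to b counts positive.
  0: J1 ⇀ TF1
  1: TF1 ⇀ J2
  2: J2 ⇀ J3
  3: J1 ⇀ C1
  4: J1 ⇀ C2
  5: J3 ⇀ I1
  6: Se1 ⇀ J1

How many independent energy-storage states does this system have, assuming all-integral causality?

3  (C1, C2, I1 all integral)

bond 6 stroke at J1  (Se1: effort source, stroke at far end)
bond 3 stroke at J1  (C1 outputs effort q/C1)
bond 4 stroke at J1  (prefer integral on C2)
bond 0 stroke at TF1  (J1 needs exactly one f-in)
bond 1 stroke at J2  (TF1: transformer flips bond 0)
bond 2 stroke at J3  (common-e at J2 fixed by 1)
bond 5 stroke at I1  (J3 effort already set via bond 2)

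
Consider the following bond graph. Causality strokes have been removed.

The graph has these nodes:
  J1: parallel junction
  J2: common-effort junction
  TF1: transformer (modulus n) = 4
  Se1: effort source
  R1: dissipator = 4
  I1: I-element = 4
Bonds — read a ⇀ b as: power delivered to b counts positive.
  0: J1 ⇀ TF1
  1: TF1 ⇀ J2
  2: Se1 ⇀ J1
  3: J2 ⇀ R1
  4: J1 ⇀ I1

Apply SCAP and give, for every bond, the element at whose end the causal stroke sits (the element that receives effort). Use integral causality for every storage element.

#0 stroke→TF1
#1 stroke→J2
#2 stroke→J1
#3 stroke→R1
#4 stroke→I1

β2 →J1  (Se1 (Se) sets effort on bond)
β0 →TF1  (0-jn J1 has e-setter on 2)
β4 →I1  (0-jn J1 has e-setter on 2)
β1 →J2  (TF1: transformer flips bond 0)
β3 →R1  (common-e at J2 fixed by 1)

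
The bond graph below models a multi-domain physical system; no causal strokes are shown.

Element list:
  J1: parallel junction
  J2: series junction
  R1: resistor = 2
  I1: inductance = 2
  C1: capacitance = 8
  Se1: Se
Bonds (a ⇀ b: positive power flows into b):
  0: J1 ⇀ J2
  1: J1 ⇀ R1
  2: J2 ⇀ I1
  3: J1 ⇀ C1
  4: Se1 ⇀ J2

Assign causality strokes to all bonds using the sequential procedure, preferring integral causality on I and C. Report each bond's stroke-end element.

b4 |J2  (Se1: effort source, stroke at far end)
b2 |I1  (prefer integral on I1)
b0 |J2  (common-f at J2 fixed by 2)
b3 |J1  (C1: C, integral causality)
b1 |R1  (common-e at J1 fixed by 3)

b0 stroke at J2
b1 stroke at R1
b2 stroke at I1
b3 stroke at J1
b4 stroke at J2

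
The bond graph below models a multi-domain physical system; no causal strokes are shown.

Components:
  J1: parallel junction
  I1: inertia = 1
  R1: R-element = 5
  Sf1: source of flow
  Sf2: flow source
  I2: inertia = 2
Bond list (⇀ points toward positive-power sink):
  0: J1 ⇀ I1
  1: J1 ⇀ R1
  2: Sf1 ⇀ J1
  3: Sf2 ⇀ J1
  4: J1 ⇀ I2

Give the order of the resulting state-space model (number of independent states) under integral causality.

2  (I1, I2 all integral)

β2 |Sf1  (Sf1 (Sf) sets flow on bond)
β3 |Sf2  (Sf2: flow source, stroke at near end)
β0 |I1  (prefer integral on I1)
β4 |I2  (I2: I, integral causality)
β1 |J1  (J1 needs exactly one e-in)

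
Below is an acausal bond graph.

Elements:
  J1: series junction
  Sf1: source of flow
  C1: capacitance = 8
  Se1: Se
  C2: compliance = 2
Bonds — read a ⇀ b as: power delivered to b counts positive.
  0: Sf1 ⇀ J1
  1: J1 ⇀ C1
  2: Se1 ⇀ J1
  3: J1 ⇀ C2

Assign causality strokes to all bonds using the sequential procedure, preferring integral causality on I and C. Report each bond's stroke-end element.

β0 stroke→Sf1
β1 stroke→J1
β2 stroke→J1
β3 stroke→J1

#0 stroke→Sf1  (source Sf1 imposes f)
#2 stroke→J1  (source Se1 imposes e)
#1 stroke→J1  (J1: bond 0 brought flow, rest push out)
#3 stroke→J1  (J1 flow already set via bond 0)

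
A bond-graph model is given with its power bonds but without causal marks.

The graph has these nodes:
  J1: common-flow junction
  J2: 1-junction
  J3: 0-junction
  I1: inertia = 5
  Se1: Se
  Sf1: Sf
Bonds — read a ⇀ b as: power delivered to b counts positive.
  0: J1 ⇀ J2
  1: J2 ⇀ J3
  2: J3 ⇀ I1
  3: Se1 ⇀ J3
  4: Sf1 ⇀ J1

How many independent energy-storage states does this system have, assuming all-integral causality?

β3 stroke→J3  (Se1 fixes effort; stroke away)
β4 stroke→Sf1  (Sf1 fixes flow; stroke at Sf1)
β0 stroke→J1  (common-f at J1 fixed by 4)
β1 stroke→J2  (common-f at J2 fixed by 0)
β2 stroke→I1  (J3 effort already set via bond 3)

1  (I1 all integral)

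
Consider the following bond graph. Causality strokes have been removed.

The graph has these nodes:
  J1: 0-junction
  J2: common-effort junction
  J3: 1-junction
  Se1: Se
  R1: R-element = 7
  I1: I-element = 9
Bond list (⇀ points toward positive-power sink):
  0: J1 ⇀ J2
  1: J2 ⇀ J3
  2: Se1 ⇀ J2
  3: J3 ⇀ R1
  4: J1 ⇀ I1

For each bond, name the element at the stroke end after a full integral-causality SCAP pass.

β0 |J1
β1 |J3
β2 |J2
β3 |R1
β4 |I1

bond 2 stroke→J2  (source Se1 imposes e)
bond 0 stroke→J1  (common-e at J2 fixed by 2)
bond 1 stroke→J3  (J2: bond 2 brought effort, rest push out)
bond 3 stroke→R1  (closing 1-jn rule on J3)
bond 4 stroke→I1  (0-jn J1 has e-setter on 0)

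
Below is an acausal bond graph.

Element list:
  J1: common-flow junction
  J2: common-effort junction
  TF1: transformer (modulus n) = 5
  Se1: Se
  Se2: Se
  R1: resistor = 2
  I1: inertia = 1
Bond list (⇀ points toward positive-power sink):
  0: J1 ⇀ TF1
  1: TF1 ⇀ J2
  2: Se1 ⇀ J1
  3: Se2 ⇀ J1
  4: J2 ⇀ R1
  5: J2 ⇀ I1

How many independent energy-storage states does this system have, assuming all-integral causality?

β2 |J1  (Se1 (Se) sets effort on bond)
β3 |J1  (Se2: effort source, stroke at far end)
β0 |TF1  (only one flow-in slot at J1)
β1 |J2  (TF1: transformer flips bond 0)
β4 |R1  (J2 effort already set via bond 1)
β5 |I1  (J2: bond 1 brought effort, rest push out)

1  (I1 all integral)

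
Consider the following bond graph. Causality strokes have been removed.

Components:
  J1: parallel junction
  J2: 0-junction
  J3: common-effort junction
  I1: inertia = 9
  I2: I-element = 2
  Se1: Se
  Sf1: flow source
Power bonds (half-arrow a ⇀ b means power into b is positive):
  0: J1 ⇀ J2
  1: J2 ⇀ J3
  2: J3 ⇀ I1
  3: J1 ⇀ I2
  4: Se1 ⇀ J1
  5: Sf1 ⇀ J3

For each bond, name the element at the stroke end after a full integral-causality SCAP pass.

β4 →J1  (source Se1 imposes e)
β5 →Sf1  (Sf1 fixes flow; stroke at Sf1)
β0 →J2  (J1: bond 4 brought effort, rest push out)
β3 →I2  (J1: bond 4 brought effort, rest push out)
β1 →J3  (0-jn J2 has e-setter on 0)
β2 →I1  (0-jn J3 has e-setter on 1)

β0 |J2
β1 |J3
β2 |I1
β3 |I2
β4 |J1
β5 |Sf1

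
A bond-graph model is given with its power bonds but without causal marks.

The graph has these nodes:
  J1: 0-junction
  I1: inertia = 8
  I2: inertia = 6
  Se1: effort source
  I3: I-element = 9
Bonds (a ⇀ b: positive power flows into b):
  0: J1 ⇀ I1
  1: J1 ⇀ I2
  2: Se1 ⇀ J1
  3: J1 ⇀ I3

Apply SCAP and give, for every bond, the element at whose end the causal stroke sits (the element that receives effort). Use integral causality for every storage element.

β0 stroke at I1
β1 stroke at I2
β2 stroke at J1
β3 stroke at I3

β2 stroke→J1  (Se1: effort source, stroke at far end)
β0 stroke→I1  (J1 effort already set via bond 2)
β1 stroke→I2  (J1: bond 2 brought effort, rest push out)
β3 stroke→I3  (J1: bond 2 brought effort, rest push out)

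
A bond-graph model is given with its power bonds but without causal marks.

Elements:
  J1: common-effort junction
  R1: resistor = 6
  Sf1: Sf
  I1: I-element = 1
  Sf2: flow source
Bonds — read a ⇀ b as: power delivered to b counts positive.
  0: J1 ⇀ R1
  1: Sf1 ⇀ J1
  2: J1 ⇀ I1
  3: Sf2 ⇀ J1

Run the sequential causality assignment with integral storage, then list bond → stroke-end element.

b1 stroke at Sf1  (Sf1 (Sf) sets flow on bond)
b3 stroke at Sf2  (Sf2 fixes flow; stroke at Sf2)
b2 stroke at I1  (I1: I, integral causality)
b0 stroke at J1  (J1 needs exactly one e-in)

bond 0 |J1
bond 1 |Sf1
bond 2 |I1
bond 3 |Sf2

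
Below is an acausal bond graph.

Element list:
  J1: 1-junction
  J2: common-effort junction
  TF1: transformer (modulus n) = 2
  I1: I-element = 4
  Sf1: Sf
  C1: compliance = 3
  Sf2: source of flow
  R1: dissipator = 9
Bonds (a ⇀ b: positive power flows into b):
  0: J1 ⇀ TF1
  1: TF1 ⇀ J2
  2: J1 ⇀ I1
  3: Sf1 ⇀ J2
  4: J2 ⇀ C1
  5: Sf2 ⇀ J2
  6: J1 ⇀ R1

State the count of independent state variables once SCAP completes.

2  (C1, I1 all integral)

b3 stroke at Sf1  (source Sf1 imposes f)
b5 stroke at Sf2  (Sf2 (Sf) sets flow on bond)
b2 stroke at I1  (I1: I, integral causality)
b0 stroke at J1  (common-f at J1 fixed by 2)
b6 stroke at J1  (J1 flow already set via bond 2)
b1 stroke at TF1  (TF1: transformer flips bond 0)
b4 stroke at J2  (only one effort-in slot at J2)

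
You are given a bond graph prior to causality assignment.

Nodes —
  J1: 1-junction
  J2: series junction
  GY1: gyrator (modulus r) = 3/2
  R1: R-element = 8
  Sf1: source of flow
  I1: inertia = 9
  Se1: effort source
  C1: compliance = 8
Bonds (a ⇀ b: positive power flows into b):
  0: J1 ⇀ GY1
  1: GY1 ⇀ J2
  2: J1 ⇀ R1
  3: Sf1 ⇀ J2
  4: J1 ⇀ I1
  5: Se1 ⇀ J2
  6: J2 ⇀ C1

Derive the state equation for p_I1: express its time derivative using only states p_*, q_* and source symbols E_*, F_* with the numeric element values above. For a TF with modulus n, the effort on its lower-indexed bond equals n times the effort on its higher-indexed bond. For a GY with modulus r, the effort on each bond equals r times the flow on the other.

dp_I1/dt = -3*F_Sf1/2 - 8*p_I1/9

#3 |Sf1  (Sf1 (Sf) sets flow on bond)
#5 |J2  (Se1 (Se) sets effort on bond)
#1 |J2  (J2 flow already set via bond 3)
#6 |J2  (common-f at J2 fixed by 3)
#0 |J1  (GY GY1: same side as bond 1)
#4 |I1  (I1 outputs flow p/I1)
#2 |J1  (J1 flow already set via bond 4)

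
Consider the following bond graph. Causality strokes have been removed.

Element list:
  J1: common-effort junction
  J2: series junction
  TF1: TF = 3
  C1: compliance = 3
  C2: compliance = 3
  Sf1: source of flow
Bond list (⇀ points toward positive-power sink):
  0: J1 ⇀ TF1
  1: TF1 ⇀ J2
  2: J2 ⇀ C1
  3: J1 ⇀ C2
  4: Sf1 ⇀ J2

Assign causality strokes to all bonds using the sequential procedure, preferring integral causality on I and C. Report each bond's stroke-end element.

bond 4 →Sf1  (Sf1: flow source, stroke at near end)
bond 1 →J2  (common-f at J2 fixed by 4)
bond 2 →J2  (1-jn J2 has f-setter on 4)
bond 0 →TF1  (TF TF1: opposite of bond 1)
bond 3 →J1  (only one effort-in slot at J1)

β0 stroke at TF1
β1 stroke at J2
β2 stroke at J2
β3 stroke at J1
β4 stroke at Sf1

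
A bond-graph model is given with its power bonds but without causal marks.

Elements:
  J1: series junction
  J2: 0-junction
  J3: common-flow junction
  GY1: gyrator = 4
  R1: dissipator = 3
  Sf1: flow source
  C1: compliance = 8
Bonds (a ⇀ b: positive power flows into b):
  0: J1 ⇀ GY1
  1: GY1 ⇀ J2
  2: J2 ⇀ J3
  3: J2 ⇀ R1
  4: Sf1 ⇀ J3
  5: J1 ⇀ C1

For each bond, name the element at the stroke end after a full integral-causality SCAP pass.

#0 |GY1
#1 |GY1
#2 |J3
#3 |J2
#4 |Sf1
#5 |J1

b4 stroke→Sf1  (Sf1: flow source, stroke at near end)
b2 stroke→J3  (1-jn J3 has f-setter on 4)
b5 stroke→J1  (C1: C, integral causality)
b0 stroke→GY1  (closing 1-jn rule on J1)
b1 stroke→GY1  (GY1 both-in/both-out from 0)
b3 stroke→J2  (closing 0-jn rule on J2)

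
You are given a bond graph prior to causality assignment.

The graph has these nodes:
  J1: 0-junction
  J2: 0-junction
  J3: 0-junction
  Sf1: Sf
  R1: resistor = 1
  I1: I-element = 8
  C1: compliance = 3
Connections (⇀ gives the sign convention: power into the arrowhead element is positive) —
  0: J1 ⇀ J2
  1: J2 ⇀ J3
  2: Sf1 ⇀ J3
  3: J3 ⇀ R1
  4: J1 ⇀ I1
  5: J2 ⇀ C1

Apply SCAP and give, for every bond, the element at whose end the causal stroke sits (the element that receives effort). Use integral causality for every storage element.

#2 stroke at Sf1  (Sf1 (Sf) sets flow on bond)
#4 stroke at I1  (I1: I, integral causality)
#0 stroke at J1  (only one effort-in slot at J1)
#5 stroke at J2  (C1 integral (e out))
#1 stroke at J3  (J2 effort already set via bond 5)
#3 stroke at R1  (0-jn J3 has e-setter on 1)

β0 →J1
β1 →J3
β2 →Sf1
β3 →R1
β4 →I1
β5 →J2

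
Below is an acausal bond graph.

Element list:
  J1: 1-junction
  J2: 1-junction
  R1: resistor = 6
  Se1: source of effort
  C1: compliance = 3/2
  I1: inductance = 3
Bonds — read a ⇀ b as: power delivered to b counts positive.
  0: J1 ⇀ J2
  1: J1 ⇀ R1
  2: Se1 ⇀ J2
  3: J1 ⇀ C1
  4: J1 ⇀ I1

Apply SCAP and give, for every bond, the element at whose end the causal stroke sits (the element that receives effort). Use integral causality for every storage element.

β2 stroke at J2  (Se1: effort source, stroke at far end)
β0 stroke at J1  (closing 1-jn rule on J2)
β3 stroke at J1  (prefer integral on C1)
β4 stroke at I1  (I1: I, integral causality)
β1 stroke at J1  (common-f at J1 fixed by 4)

b0 stroke at J1
b1 stroke at J1
b2 stroke at J2
b3 stroke at J1
b4 stroke at I1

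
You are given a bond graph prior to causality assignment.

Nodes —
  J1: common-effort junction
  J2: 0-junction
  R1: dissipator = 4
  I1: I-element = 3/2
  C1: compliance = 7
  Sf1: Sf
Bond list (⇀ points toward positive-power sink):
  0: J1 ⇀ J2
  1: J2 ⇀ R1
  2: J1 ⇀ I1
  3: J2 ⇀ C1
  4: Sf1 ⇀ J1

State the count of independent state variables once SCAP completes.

2  (C1, I1 all integral)

β4 |Sf1  (source Sf1 imposes f)
β2 |I1  (I1 integral (f out))
β0 |J1  (closing 0-jn rule on J1)
β3 |J2  (C1 integral (e out))
β1 |R1  (J2: bond 3 brought effort, rest push out)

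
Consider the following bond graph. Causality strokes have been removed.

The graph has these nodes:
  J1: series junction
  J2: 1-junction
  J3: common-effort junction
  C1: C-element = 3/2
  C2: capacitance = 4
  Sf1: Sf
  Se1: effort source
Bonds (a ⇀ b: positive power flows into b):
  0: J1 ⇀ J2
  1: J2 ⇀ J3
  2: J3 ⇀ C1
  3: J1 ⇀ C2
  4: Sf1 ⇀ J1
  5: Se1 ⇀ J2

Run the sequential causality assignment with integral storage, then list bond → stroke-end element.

#0 stroke→J1
#1 stroke→J2
#2 stroke→J3
#3 stroke→J1
#4 stroke→Sf1
#5 stroke→J2

b4 stroke→Sf1  (Sf1 fixes flow; stroke at Sf1)
b5 stroke→J2  (source Se1 imposes e)
b0 stroke→J1  (J1 flow already set via bond 4)
b3 stroke→J1  (J1: bond 4 brought flow, rest push out)
b1 stroke→J2  (1-jn J2 has f-setter on 0)
b2 stroke→J3  (J3: last free bond brings effort in)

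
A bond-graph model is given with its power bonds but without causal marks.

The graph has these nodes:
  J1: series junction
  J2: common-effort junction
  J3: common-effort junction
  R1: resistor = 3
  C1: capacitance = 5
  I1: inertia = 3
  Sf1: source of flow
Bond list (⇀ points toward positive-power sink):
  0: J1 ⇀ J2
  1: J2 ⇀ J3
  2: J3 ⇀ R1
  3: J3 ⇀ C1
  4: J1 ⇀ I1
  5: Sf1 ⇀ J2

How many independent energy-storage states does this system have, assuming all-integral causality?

2  (C1, I1 all integral)

β5 |Sf1  (Sf1 (Sf) sets flow on bond)
β3 |J3  (prefer integral on C1)
β1 |J2  (J3: bond 3 brought effort, rest push out)
β2 |R1  (0-jn J3 has e-setter on 3)
β0 |J1  (common-e at J2 fixed by 1)
β4 |I1  (closing 1-jn rule on J1)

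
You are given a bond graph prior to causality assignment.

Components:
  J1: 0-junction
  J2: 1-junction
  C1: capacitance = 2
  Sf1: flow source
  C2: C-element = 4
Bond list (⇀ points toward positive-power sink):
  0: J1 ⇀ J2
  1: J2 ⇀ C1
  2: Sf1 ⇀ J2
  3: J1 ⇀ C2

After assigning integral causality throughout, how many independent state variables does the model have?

2  (C1, C2 all integral)

b2 |Sf1  (Sf1 (Sf) sets flow on bond)
b0 |J2  (J2 flow already set via bond 2)
b1 |J2  (1-jn J2 has f-setter on 2)
b3 |J1  (J1 needs exactly one e-in)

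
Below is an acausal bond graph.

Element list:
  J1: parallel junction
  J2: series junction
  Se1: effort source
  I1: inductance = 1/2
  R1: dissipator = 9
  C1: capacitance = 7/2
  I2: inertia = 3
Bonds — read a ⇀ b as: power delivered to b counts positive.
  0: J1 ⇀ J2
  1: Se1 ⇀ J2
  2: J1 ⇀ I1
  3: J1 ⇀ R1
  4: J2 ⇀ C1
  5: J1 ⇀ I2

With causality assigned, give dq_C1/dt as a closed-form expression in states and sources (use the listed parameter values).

β1 stroke at J2  (source Se1 imposes e)
β2 stroke at I1  (I1 integral (f out))
β4 stroke at J2  (C1 integral (e out))
β0 stroke at J1  (J2 needs exactly one f-in)
β3 stroke at R1  (common-e at J1 fixed by 0)
β5 stroke at I2  (0-jn J1 has e-setter on 0)

dq_C1/dt = E_Se1/9 - 2*p_I1 - p_I2/3 - 2*q_C1/63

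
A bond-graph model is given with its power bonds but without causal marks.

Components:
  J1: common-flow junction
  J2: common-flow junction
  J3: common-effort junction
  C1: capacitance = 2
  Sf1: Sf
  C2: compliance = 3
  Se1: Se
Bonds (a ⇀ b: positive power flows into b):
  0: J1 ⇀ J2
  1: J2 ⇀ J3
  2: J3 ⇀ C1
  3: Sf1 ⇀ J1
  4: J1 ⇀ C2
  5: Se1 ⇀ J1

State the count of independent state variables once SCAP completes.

bond 3 →Sf1  (source Sf1 imposes f)
bond 5 →J1  (Se1: effort source, stroke at far end)
bond 0 →J1  (J1: bond 3 brought flow, rest push out)
bond 4 →J1  (J1 flow already set via bond 3)
bond 1 →J2  (1-jn J2 has f-setter on 0)
bond 2 →J3  (closing 0-jn rule on J3)

2  (C1, C2 all integral)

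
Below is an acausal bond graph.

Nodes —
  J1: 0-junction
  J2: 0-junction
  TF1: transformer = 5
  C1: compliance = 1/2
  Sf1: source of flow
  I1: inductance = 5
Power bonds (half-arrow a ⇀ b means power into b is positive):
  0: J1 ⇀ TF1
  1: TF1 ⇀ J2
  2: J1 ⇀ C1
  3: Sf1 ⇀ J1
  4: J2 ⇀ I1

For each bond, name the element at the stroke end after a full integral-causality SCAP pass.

bond 0 stroke at TF1
bond 1 stroke at J2
bond 2 stroke at J1
bond 3 stroke at Sf1
bond 4 stroke at I1

bond 3 stroke→Sf1  (source Sf1 imposes f)
bond 2 stroke→J1  (C1 integral (e out))
bond 0 stroke→TF1  (J1 effort already set via bond 2)
bond 1 stroke→J2  (TF TF1: opposite of bond 0)
bond 4 stroke→I1  (J2: bond 1 brought effort, rest push out)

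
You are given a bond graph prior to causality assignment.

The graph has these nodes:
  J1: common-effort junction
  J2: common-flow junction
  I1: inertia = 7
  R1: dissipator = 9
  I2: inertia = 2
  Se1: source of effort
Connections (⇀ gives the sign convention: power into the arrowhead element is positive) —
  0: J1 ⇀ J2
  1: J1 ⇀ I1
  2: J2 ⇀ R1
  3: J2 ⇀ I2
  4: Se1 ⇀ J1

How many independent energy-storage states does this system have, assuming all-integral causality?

#4 stroke→J1  (Se1: effort source, stroke at far end)
#0 stroke→J2  (0-jn J1 has e-setter on 4)
#1 stroke→I1  (J1: bond 4 brought effort, rest push out)
#3 stroke→I2  (I2: I, integral causality)
#2 stroke→J2  (J2 flow already set via bond 3)

2  (I1, I2 all integral)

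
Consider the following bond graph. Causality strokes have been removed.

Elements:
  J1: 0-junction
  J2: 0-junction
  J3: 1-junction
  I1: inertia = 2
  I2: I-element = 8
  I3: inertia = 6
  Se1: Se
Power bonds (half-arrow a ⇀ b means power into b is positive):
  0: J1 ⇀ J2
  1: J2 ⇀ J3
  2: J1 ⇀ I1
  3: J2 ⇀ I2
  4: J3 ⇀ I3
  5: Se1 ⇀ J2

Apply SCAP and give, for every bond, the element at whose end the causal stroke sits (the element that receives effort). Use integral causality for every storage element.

b5 stroke at J2  (Se1 fixes effort; stroke away)
b0 stroke at J1  (0-jn J2 has e-setter on 5)
b1 stroke at J3  (J2 effort already set via bond 5)
b3 stroke at I2  (J2: bond 5 brought effort, rest push out)
b4 stroke at I3  (J3: last free bond brings flow in)
b2 stroke at I1  (0-jn J1 has e-setter on 0)

bond 0 stroke→J1
bond 1 stroke→J3
bond 2 stroke→I1
bond 3 stroke→I2
bond 4 stroke→I3
bond 5 stroke→J2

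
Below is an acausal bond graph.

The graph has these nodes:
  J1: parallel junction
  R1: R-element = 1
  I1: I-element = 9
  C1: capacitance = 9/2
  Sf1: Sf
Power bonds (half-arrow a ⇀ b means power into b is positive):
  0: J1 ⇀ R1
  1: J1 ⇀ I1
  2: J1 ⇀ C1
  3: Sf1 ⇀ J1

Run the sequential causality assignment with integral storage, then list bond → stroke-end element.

b3 →Sf1  (Sf1 (Sf) sets flow on bond)
b1 →I1  (I1 integral (f out))
b2 →J1  (C1 integral (e out))
b0 →R1  (common-e at J1 fixed by 2)

b0 stroke→R1
b1 stroke→I1
b2 stroke→J1
b3 stroke→Sf1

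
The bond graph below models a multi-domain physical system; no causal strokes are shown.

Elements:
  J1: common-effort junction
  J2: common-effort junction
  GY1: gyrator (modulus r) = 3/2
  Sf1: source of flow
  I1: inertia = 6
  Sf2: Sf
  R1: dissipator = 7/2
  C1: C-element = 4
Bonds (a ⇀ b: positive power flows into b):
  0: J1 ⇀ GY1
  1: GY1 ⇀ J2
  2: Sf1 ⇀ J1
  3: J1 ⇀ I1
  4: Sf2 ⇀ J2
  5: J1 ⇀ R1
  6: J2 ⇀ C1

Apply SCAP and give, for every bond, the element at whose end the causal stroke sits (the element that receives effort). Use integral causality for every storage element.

β0 →GY1
β1 →GY1
β2 →Sf1
β3 →I1
β4 →Sf2
β5 →J1
β6 →J2

bond 2 stroke at Sf1  (Sf1: flow source, stroke at near end)
bond 4 stroke at Sf2  (Sf2 fixes flow; stroke at Sf2)
bond 3 stroke at I1  (I1 outputs flow p/I1)
bond 6 stroke at J2  (prefer integral on C1)
bond 1 stroke at GY1  (J2: bond 6 brought effort, rest push out)
bond 0 stroke at GY1  (GY1 both-in/both-out from 1)
bond 5 stroke at J1  (J1 needs exactly one e-in)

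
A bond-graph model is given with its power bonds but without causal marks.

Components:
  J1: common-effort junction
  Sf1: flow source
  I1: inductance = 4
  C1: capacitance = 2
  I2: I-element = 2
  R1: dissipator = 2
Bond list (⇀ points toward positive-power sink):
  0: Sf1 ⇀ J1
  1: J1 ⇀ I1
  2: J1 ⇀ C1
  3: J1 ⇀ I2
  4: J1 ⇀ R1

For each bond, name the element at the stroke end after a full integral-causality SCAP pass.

bond 0 →Sf1  (Sf1 (Sf) sets flow on bond)
bond 1 →I1  (I1: I, integral causality)
bond 2 →J1  (C1: C, integral causality)
bond 3 →I2  (common-e at J1 fixed by 2)
bond 4 →R1  (0-jn J1 has e-setter on 2)

#0 |Sf1
#1 |I1
#2 |J1
#3 |I2
#4 |R1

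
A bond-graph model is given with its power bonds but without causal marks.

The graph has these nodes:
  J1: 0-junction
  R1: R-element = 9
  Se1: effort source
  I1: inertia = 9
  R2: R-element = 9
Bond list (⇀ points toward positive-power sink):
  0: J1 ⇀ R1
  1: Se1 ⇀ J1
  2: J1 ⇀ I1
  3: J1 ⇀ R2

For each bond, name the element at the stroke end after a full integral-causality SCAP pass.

bond 0 |R1
bond 1 |J1
bond 2 |I1
bond 3 |R2

bond 1 stroke→J1  (Se1 (Se) sets effort on bond)
bond 0 stroke→R1  (0-jn J1 has e-setter on 1)
bond 2 stroke→I1  (J1: bond 1 brought effort, rest push out)
bond 3 stroke→R2  (J1: bond 1 brought effort, rest push out)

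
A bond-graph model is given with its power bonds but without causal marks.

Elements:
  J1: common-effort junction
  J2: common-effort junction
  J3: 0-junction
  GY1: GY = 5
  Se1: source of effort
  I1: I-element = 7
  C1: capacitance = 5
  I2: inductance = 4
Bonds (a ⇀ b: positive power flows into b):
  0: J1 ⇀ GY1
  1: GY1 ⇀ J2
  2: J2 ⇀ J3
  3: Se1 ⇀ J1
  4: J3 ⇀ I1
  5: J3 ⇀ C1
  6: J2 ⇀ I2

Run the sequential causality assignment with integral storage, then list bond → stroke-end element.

b3 stroke at J1  (Se1: effort source, stroke at far end)
b0 stroke at GY1  (common-e at J1 fixed by 3)
b1 stroke at GY1  (through GY1, causality inverts; strokes same side of GY1)
b4 stroke at I1  (prefer integral on I1)
b5 stroke at J3  (C1: C, integral causality)
b2 stroke at J2  (common-e at J3 fixed by 5)
b6 stroke at I2  (J2: bond 2 brought effort, rest push out)

bond 0 stroke at GY1
bond 1 stroke at GY1
bond 2 stroke at J2
bond 3 stroke at J1
bond 4 stroke at I1
bond 5 stroke at J3
bond 6 stroke at I2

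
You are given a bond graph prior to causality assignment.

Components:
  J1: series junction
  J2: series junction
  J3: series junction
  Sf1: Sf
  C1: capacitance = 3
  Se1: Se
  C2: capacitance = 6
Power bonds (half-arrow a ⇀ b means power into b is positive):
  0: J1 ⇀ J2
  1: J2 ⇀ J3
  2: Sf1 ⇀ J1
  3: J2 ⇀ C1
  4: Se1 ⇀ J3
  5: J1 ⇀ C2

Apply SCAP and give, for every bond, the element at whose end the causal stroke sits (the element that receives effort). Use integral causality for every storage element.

#0 stroke→J1
#1 stroke→J2
#2 stroke→Sf1
#3 stroke→J2
#4 stroke→J3
#5 stroke→J1

b2 →Sf1  (source Sf1 imposes f)
b4 →J3  (Se1: effort source, stroke at far end)
b0 →J1  (J1 flow already set via bond 2)
b5 →J1  (1-jn J1 has f-setter on 2)
b1 →J2  (1-jn J2 has f-setter on 0)
b3 →J2  (J2 flow already set via bond 0)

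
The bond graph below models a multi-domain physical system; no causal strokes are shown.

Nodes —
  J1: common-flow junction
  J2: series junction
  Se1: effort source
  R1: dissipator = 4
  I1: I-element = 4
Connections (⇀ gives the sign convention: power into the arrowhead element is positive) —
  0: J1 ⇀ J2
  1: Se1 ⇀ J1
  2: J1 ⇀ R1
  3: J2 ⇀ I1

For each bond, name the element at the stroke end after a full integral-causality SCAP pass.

b0 |J2
b1 |J1
b2 |J1
b3 |I1

bond 1 stroke→J1  (Se1 fixes effort; stroke away)
bond 3 stroke→I1  (I1: I, integral causality)
bond 0 stroke→J2  (J2 flow already set via bond 3)
bond 2 stroke→J1  (common-f at J1 fixed by 0)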